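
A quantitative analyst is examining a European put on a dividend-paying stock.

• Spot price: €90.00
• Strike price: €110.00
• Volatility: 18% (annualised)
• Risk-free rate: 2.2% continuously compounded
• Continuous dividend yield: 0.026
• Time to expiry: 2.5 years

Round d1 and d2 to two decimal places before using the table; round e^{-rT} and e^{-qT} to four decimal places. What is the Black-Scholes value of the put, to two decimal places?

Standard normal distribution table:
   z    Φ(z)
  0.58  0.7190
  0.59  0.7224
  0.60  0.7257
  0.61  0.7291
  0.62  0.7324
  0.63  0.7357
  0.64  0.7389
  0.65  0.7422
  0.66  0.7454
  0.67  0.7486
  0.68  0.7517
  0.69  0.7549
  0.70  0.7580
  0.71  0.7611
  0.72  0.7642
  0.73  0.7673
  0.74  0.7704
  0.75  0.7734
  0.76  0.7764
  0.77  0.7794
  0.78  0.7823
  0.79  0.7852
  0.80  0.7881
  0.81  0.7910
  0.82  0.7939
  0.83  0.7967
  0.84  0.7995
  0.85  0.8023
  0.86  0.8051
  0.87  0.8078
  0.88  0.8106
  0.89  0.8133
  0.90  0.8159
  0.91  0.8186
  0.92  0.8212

€23.19

T = 2.5;  σ√T = 0.2846
ln(S/K) + (r − q + σ²/2)T = ln(90/110) + (0.022 − 0.026 + 0.18²/2)·2.5 = -0.2007 + 0.0305 = -0.1702
d₁ = -0.1702 / 0.2846 = -0.5979 → -0.60
d₂ = d₁ − σ√T = -0.5979 − 0.2846 = -0.8825 → -0.88
e^(−qT) = e^(−0.026·2.5) = 0.9371;  e^(−rT) = e^(−0.022·2.5) = 0.9465
N(−d₂) = N(0.88) = 0.8106;  N(−d₁) = N(0.60) = 0.7257
P = 110·0.9465·0.8106 − 90·0.9371·0.7257 = 84.3956 − 61.2048 = 23.1908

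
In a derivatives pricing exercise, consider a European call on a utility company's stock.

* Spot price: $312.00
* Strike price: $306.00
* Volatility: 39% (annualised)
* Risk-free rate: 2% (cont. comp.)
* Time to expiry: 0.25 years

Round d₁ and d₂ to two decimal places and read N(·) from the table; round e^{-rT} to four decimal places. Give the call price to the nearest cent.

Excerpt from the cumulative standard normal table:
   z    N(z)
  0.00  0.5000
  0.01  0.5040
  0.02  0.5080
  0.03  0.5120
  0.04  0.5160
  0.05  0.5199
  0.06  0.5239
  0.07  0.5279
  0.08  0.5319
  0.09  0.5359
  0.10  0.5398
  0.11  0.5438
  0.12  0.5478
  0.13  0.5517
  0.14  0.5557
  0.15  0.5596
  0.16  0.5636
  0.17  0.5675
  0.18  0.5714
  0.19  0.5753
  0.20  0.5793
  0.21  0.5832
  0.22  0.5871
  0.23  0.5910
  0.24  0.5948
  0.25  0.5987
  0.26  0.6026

σ√T = 0.39·√0.25 = 0.1950
d₁ = [ln(312/306) + (0.02 + ½·0.39²)·0.25] / (σ√T) = (0.0194 + 0.0240) / 0.1950 = 0.2227 → 0.22
d₂ = 0.2227 − 0.1950 = 0.0277 → 0.03
e^(−rT) = e^(−0.02·0.25) = 0.9950
C = 312·N(0.22) − 306·0.9950·N(0.03) = 312·0.5871 − 306·0.9950·0.5120 = 183.1752 − 155.8886 = 27.2866

$27.29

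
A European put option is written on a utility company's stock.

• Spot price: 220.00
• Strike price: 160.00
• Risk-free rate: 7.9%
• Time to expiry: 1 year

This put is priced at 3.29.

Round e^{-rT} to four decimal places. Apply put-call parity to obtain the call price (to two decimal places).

75.45

exp(−rT) = exp(−0.079·1) = 0.9240
Put-call parity: C − P = S − K·e^(−rT) = 220 − 160·0.9240 = 220 − 147.8400 = 72.1600
C = P + (C − P) = 3.29 + (72.1600) = 75.4500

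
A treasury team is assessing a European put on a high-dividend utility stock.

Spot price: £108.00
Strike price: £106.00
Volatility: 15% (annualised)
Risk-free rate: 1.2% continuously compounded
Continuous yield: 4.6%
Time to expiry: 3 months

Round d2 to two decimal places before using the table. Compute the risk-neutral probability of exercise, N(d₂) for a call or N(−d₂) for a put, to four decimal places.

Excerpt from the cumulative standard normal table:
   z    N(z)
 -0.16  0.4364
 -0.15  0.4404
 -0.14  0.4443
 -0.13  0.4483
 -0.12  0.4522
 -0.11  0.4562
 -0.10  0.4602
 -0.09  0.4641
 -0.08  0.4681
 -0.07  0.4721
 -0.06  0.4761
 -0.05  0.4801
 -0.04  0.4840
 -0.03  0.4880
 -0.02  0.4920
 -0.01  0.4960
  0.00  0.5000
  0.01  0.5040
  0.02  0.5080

T = 0.25;  σ√T = 0.0750
ln(S/K) + (r − q + σ²/2)T = ln(108/106) + (0.012 − 0.046 + 0.15²/2)·0.25 = 0.0187 − 0.0057 = 0.0130
d₁ = 0.0130 / 0.0750 = 0.1734 → 0.17
d₂ = d₁ − σ√T = 0.1734 − 0.0750 = 0.0984 → 0.10
Pr(exercise) under Q = N(−d₂) = N(-0.10) = 0.4602

0.4602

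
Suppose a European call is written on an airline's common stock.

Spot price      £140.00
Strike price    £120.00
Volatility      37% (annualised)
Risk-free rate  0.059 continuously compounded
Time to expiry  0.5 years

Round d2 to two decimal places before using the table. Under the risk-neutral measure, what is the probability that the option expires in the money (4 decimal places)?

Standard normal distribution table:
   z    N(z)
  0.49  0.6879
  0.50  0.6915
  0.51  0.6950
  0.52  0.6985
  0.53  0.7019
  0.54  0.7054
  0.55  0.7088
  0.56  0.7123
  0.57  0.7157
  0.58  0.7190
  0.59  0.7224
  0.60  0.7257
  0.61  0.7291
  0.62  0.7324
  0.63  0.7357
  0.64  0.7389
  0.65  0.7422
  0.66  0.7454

0.7157

σ√T = 0.37 × 0.7071 = 0.2616
d₁ = [ln(140/120) + (0.059 + ½·0.37²)·0.5] / (σ√T) = (0.1542 + 0.0637) / 0.2616 = 0.8328 → 0.83
d₂ = 0.8328 − 0.2616 = 0.5711 → 0.57
Pr(exercise) under Q = N(d₂) = 0.7157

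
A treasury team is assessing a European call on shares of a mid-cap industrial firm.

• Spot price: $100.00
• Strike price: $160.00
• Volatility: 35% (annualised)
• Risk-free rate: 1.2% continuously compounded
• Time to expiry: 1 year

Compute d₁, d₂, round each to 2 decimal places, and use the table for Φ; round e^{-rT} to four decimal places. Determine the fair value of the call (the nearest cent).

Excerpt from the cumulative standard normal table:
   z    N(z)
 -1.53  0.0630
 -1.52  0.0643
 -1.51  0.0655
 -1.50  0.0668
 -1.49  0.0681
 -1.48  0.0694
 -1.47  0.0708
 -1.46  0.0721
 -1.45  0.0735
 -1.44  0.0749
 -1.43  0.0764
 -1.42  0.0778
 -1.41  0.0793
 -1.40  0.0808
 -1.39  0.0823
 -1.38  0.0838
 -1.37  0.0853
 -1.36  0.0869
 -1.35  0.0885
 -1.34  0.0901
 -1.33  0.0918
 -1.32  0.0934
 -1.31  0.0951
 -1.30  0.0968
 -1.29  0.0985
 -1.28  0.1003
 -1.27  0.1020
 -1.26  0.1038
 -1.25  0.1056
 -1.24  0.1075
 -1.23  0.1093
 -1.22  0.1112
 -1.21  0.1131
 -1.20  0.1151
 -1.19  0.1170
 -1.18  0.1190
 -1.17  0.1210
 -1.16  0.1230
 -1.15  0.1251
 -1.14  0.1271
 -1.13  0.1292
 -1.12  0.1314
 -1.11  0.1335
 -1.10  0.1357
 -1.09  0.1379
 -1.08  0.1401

$1.95

σ√T = 0.35 × 1.0000 = 0.3500
d₁ = [ln(100/160) + (0.012 + ½·0.35²)·1] / (σ√T) = (-0.4700 + 0.0732) / 0.3500 = -1.1336 ⇒ -1.13
d₂ = -1.1336 − 0.3500 = -1.4836 ⇒ -1.48
e^(−rT) = e^(−0.012·1) = 0.9881
N(d₁) = N(-1.13) = 0.1292;  N(d₂) = N(-1.48) = 0.0694
C = 100·0.1292 − 160·0.9881·0.0694 = 12.9200 − 10.9719 = 1.9481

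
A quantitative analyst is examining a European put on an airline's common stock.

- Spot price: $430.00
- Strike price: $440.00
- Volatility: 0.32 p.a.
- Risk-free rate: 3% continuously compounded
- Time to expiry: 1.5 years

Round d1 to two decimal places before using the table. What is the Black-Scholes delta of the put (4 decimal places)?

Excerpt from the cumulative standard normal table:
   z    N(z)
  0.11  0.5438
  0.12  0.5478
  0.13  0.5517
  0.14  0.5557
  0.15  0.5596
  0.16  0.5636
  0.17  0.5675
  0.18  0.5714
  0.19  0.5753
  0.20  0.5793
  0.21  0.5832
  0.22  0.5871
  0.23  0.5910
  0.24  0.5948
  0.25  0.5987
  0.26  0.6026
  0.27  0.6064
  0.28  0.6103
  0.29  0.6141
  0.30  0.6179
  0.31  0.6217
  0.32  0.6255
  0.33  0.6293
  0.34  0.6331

σ√T = 0.32·√1.5 = 0.3919
d₁ = [ln(430/440) + (0.03 + ½·0.32²)·1.5] / (σ√T) = (-0.0230 + 0.1218) / 0.3919 = 0.2521 ⇒ 0.25
N(d₁) = N(0.25) = 0.5987
Δ_put = N(d₁) − 1 = 0.5987 − 1 = -0.4013

-0.4013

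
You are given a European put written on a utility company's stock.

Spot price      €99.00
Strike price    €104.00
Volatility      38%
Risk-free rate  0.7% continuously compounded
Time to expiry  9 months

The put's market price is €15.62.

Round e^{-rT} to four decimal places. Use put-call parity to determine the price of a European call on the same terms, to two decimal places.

€11.16

exp(−rT) = exp(−0.007·0.75) = 0.9948
Put-call parity: C − P = S − K·e^(−rT) = 99 − 104·0.9948 = 99 − 103.4592 = -4.4592
C = P + (C − P) = 15.62 + (-4.4592) = 11.1608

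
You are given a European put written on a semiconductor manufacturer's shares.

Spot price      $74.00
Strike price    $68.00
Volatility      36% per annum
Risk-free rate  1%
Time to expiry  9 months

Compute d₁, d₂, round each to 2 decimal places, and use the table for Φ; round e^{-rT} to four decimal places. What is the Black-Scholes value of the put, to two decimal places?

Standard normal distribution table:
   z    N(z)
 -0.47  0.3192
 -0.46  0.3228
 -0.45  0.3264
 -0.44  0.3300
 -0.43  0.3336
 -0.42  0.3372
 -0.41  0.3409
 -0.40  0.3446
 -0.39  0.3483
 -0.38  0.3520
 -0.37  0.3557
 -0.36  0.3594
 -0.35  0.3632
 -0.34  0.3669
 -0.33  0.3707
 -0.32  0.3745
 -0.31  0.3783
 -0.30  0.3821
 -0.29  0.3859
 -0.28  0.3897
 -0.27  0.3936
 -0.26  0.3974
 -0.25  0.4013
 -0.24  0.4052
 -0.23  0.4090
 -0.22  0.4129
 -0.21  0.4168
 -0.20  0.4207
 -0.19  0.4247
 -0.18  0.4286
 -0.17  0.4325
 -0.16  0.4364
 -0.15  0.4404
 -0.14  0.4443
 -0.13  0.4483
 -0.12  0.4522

$5.83

σ√T = 0.36 × 0.8660 = 0.3118
d₁ = [ln(74/68) + (0.01 + 0.36²/2)·0.75] / 0.3118 = [0.0846 + 0.0561] / 0.3118 = 0.4512 which rounds to 0.45
d₂ = d₁ − σ√T = 0.4512 − 0.3118 = 0.1394 which rounds to 0.14
e^(−rT) = e^(−0.01·0.75) = 0.9925
N(−d₂) = N(-0.14) = 0.4443;  N(−d₁) = N(-0.45) = 0.3264
P = 68·0.9925·0.4443 − 74·0.3264 = 29.9858 − 24.1536 = 5.8322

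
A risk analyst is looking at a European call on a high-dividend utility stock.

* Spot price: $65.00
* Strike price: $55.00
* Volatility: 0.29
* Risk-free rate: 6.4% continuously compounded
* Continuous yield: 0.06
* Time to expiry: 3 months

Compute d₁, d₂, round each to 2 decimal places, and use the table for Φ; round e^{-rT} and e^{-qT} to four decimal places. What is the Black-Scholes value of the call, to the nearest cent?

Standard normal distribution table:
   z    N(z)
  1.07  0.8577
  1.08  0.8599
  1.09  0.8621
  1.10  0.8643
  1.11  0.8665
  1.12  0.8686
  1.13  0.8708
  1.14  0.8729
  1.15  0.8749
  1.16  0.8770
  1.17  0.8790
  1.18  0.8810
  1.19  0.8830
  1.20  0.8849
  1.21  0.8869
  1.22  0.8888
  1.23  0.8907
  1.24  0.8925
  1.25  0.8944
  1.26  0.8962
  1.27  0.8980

$10.37

σ√T = 0.29 × 0.5000 = 0.1450
d₁ = [ln(65/55) + (0.064 − 0.06 + 0.29²/2)·0.25] / 0.1450 = [0.1671 + 0.0115] / 0.1450 = 1.2315 ⇒ 1.23
d₂ = d₁ − σ√T = 1.2315 − 0.1450 = 1.0865 ⇒ 1.09
exp(−qT) = exp(−0.06·0.25) = 0.9851;  exp(−rT) = exp(−0.064·0.25) = 0.9841
N(d₁) = N(1.23) = 0.8907;  N(d₂) = N(1.09) = 0.8621
C = 65·0.9851·0.8907 − 55·0.9841·0.8621 = 57.0329 − 46.6616 = 10.3713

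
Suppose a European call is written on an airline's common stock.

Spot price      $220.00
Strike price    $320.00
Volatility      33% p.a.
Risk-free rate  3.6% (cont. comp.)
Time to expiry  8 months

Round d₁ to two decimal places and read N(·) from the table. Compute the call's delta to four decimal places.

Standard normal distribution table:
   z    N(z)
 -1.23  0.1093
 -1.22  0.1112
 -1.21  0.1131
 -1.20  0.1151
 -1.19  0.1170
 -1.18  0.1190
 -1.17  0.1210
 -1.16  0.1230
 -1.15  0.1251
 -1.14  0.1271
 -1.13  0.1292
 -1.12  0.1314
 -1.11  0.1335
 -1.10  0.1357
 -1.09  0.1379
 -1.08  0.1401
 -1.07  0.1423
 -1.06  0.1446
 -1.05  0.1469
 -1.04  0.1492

0.1210

σ√T = 0.33 × 0.8165 = 0.2694
d₁ = [ln(220/320) + (0.036 + 0.33²/2)·0.6667] / 0.2694 = [-0.3747 + 0.0603] / 0.2694 = -1.1668 which rounds to -1.17
N(d₁) = N(-1.17) = 0.1210
Δ_call = N(d₁) = 0.1210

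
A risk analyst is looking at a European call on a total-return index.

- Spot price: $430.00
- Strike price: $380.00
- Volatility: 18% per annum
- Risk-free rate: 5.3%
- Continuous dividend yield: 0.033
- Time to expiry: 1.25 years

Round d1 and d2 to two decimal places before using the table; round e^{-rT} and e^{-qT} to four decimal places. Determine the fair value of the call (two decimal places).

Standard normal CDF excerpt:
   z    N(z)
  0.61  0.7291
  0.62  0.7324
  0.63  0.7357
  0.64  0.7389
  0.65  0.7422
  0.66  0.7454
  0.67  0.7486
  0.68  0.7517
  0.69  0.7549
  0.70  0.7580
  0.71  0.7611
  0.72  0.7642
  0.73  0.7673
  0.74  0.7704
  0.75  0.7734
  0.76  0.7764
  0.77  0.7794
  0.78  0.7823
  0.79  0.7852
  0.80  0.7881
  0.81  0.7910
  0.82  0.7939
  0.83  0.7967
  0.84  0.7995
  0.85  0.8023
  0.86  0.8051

$67.11

σ√T = 0.18 × 1.1180 = 0.2012
d₁ = [ln(430/380) + (0.053 − 0.033 + 0.18²/2)·1.25] / 0.2012 = [0.1236 + 0.0452] / 0.2012 = 0.8391 → 0.84
d₂ = d₁ − σ√T = 0.8391 − 0.2012 = 0.6378 → 0.64
exp(−qT) = exp(−0.033·1.25) = 0.9596;  exp(−rT) = exp(−0.053·1.25) = 0.9359
N(d₁) = N(0.84) = 0.7995;  N(d₂) = N(0.64) = 0.7389
C = 430·0.9596·0.7995 − 380·0.9359·0.7389 = 329.8961 − 262.7839 = 67.1122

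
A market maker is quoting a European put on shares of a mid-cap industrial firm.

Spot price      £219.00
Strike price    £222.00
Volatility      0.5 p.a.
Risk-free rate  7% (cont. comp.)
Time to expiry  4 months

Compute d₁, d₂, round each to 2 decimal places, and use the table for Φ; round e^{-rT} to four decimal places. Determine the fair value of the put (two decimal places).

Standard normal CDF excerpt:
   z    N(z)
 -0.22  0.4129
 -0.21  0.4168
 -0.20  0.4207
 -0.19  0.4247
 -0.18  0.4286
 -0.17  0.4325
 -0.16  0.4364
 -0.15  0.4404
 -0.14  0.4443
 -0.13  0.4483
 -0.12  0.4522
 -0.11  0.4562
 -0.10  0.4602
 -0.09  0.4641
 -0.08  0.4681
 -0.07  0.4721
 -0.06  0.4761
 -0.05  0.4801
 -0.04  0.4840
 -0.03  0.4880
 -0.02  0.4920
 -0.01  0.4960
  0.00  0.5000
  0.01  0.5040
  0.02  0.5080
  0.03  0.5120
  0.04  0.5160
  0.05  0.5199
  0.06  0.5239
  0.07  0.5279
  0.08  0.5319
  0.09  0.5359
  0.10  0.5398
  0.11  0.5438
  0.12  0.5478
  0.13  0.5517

σ√T = 0.5 × 0.5774 = 0.2887
ln(S/K) + (r + σ²/2)T = ln(219/222) + (0.07 + 0.5²/2)·0.3333 = -0.0136 + 0.0650 = 0.0514
d₁ = 0.0514 / 0.2887 = 0.1780 which rounds to 0.18
d₂ = d₁ − σ√T = 0.1780 − 0.2887 = -0.1106 which rounds to -0.11
e^(−rT) = e^(−0.07·0.3333) = 0.9769
P = 222·0.9769·N(0.11) − 219·N(-0.18) = 222·0.9769·0.5438 − 219·0.4286 = 117.9349 − 93.8634 = 24.0715

£24.07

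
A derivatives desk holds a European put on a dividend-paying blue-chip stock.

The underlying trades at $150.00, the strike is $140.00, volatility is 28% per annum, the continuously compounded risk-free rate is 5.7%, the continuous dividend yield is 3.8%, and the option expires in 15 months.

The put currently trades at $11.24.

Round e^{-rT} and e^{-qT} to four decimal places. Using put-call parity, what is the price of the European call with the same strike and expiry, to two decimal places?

e^(−qT) = e^(−0.038·1.25) = 0.9536;  e^(−rT) = e^(−0.057·1.25) = 0.9312
Put-call parity: C − P = S·e^(−qT) − K·e^(−rT) = 150·0.9536 − 140·0.9312 = 143.0400 − 130.3680 = 12.6720
C = P + (C − P) = 11.24 + (12.6720) = 23.9120

$23.91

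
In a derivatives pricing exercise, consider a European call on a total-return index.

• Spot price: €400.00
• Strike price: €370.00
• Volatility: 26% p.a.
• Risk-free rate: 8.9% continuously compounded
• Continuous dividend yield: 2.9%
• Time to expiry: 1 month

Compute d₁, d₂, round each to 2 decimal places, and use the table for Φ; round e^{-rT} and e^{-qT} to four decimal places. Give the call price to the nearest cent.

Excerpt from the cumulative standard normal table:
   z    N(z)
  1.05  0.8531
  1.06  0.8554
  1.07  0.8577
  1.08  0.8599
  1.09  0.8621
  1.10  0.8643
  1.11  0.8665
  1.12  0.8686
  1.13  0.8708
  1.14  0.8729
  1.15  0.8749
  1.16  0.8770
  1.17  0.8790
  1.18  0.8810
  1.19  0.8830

€33.32

T = 0.08333;  σ√T = 0.0751
ln(S/K) + (r − q + σ²/2)T = ln(400/370) + (0.089 − 0.029 + 0.26²/2)·0.08333 = 0.0780 + 0.0078 = 0.0858
d₁ = 0.0858 / 0.0751 = 1.1429 ≈ 1.14
d₂ = d₁ − σ√T = 1.1429 − 0.0751 = 1.0678 ≈ 1.07
e^(−qT) = e^(−0.029·0.08333) = 0.9976;  e^(−rT) = e^(−0.089·0.08333) = 0.9926
N(d₁) = N(1.14) = 0.8729;  N(d₂) = N(1.07) = 0.8577
C = 400·0.9976·0.8729 − 370·0.9926·0.8577 = 348.3220 − 315.0006 = 33.3214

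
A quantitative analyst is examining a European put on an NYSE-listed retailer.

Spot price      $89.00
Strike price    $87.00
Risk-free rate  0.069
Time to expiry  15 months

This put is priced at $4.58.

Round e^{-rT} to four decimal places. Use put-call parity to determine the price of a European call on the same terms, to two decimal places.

e^(−rT) = e^(−0.069·1.25) = 0.9174
Put-call parity: C − P = S − K·e^(−rT) = 89 − 87·0.9174 = 89 − 79.8138 = 9.1862
C = P + (C − P) = 4.58 + (9.1862) = 13.7662

$13.77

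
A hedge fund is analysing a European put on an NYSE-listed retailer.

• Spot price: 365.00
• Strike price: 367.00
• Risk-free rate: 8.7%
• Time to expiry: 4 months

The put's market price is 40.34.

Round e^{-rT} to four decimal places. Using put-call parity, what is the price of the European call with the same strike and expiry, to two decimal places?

exp(−rT) = exp(−0.087·0.3333) = 0.9714
Put-call parity: C − P = S − K·e^(−rT) = 365 − 367·0.9714 = 365 − 356.5038 = 8.4962
C = P + (C − P) = 40.34 + (8.4962) = 48.8362

48.84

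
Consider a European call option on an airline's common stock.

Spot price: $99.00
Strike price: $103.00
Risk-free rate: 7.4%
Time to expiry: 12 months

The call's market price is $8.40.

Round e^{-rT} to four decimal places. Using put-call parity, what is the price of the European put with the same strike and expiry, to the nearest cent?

e^(−rT) = e^(−0.074·1) = 0.9287
Put-call parity: C − P = S − K·e^(−rT) = 99 − 103·0.9287 = 99 − 95.6561 = 3.3439
P = C − (C − P) = 8.40 − (3.3439) = 5.0561

$5.06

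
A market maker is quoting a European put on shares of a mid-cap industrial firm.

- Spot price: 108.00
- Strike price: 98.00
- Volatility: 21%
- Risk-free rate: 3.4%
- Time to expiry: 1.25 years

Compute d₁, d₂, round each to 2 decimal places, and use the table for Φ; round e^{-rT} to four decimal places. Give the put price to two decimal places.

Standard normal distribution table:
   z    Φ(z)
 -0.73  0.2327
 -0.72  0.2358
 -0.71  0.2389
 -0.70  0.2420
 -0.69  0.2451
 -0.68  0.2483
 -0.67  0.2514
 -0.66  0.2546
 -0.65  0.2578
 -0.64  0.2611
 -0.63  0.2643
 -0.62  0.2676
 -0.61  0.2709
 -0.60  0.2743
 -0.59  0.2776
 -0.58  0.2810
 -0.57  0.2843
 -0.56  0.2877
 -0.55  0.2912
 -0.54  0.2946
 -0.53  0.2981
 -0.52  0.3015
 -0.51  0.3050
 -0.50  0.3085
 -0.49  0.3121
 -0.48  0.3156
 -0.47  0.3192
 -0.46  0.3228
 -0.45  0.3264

3.84

σ√T = 0.21·√1.25 = 0.2348
d₁ = [ln(108/98) + (0.034 + 0.21²/2)·1.25] / 0.2348 = [0.0972 + 0.0701] / 0.2348 = 0.7122 ≈ 0.71
d₂ = d₁ − σ√T = 0.7122 − 0.2348 = 0.4775 ≈ 0.48
e^(−rT) = e^(−0.034·1.25) = 0.9584
N(−d₂) = N(-0.48) = 0.3156;  N(−d₁) = N(-0.71) = 0.2389
P = 98·0.9584·0.3156 − 108·0.2389 = 29.6422 − 25.8012 = 3.8410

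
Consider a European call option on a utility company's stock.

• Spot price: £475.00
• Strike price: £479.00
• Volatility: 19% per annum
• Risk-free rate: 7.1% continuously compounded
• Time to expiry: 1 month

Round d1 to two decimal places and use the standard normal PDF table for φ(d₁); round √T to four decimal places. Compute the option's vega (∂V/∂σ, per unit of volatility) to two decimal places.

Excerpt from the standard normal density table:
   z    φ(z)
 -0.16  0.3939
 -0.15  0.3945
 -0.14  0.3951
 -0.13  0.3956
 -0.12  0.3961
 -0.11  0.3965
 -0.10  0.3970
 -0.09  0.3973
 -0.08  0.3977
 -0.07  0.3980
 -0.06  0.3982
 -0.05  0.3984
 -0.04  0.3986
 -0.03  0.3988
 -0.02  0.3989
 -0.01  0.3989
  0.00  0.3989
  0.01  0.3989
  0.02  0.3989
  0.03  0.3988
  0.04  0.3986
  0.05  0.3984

σ√T = 0.19 × 0.2887 = 0.0548
ln(S/K) + (r + σ²/2)T = ln(475/479) + (0.071 + 0.19²/2)·0.08333 = -0.0084 + 0.0074 = -0.0010
d₁ = -0.0010 / 0.0548 = -0.0176 ⇒ -0.02
√T = √0.08333 = 0.2887
φ(d₁) = φ(-0.02) = 0.3989
vega = S·φ(d₁)·√T = 475·0.3989·0.2887 = 54.7022
(Call and put vega coincide under Black-Scholes.)

54.70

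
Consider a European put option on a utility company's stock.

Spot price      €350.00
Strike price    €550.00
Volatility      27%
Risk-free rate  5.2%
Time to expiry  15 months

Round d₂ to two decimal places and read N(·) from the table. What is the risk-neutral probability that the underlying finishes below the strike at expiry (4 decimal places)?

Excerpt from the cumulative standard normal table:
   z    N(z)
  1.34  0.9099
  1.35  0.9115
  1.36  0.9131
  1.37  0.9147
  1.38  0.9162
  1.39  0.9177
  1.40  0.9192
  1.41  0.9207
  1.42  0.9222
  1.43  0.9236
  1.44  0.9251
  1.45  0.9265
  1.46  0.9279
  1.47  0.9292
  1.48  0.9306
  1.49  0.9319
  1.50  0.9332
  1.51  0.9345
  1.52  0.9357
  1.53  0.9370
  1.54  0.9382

T = 1.25;  σ√T = 0.3019
ln(S/K) + (r + σ²/2)T = ln(350/550) + (0.052 + 0.27²/2)·1.25 = -0.4520 + 0.1106 = -0.3414
d₁ = -0.3414 / 0.3019 = -1.1310 ≈ -1.13
d₂ = d₁ − σ√T = -1.1310 − 0.3019 = -1.4329 ≈ -1.43
Pr(exercise) under Q = N(−d₂) = N(1.43) = 0.9236

0.9236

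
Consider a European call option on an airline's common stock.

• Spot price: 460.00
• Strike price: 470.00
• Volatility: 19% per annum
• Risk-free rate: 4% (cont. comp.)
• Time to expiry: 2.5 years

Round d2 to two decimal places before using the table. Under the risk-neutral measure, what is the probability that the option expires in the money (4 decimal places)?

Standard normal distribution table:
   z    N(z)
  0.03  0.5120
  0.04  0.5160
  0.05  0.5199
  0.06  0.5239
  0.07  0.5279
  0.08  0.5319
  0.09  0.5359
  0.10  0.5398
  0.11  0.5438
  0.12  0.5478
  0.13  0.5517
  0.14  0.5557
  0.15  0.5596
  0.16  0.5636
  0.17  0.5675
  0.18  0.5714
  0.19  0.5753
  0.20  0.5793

T = 2.5;  σ√T = 0.3004
d₁ = [ln(460/470) + (0.04 + 0.19²/2)·2.5] / 0.3004 = [-0.0215 + 0.1451] / 0.3004 = 0.4115 → 0.41
d₂ = d₁ − σ√T = 0.4115 − 0.3004 = 0.1111 → 0.11
Pr(exercise) under Q = N(d₂) = 0.5438

0.5438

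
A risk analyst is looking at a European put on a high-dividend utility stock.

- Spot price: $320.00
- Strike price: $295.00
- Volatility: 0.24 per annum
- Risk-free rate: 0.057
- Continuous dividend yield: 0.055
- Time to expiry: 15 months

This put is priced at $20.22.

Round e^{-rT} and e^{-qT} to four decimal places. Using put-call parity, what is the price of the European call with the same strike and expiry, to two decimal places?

$44.27

e^(−qT) = e^(−0.055·1.25) = 0.9336;  e^(−rT) = e^(−0.057·1.25) = 0.9312
Put-call parity: C − P = S·e^(−qT) − K·e^(−rT) = 320·0.9336 − 295·0.9312 = 298.7520 − 274.7040 = 24.0480
C = P + (C − P) = 20.22 + (24.0480) = 44.2680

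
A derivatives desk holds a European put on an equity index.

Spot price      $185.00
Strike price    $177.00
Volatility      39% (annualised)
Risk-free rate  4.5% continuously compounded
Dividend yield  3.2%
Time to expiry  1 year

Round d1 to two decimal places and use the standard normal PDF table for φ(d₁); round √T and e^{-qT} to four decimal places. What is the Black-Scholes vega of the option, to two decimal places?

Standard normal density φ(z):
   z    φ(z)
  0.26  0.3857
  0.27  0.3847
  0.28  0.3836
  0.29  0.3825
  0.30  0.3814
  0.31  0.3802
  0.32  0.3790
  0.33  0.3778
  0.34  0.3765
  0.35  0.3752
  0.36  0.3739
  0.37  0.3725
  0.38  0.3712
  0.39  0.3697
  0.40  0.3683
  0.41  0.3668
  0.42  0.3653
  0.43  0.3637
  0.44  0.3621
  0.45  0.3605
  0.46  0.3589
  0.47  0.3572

67.46

σ√T = 0.39 × 1.0000 = 0.3900
d₁ = [ln(185/177) + (0.045 − 0.032 + ½·0.39²)·1] / (σ√T) = (0.0442 + 0.0891) / 0.3900 = 0.3417 ⇒ 0.34
√T = √1 = 1.0000
φ(d₁) = φ(0.34) = 0.3765
exp(−qT) = exp(−0.032·1) = 0.9685
vega = S·exp(−qT)·φ(d₁)·√T = 185·0.9685·0.3765·1.0000 = 67.4584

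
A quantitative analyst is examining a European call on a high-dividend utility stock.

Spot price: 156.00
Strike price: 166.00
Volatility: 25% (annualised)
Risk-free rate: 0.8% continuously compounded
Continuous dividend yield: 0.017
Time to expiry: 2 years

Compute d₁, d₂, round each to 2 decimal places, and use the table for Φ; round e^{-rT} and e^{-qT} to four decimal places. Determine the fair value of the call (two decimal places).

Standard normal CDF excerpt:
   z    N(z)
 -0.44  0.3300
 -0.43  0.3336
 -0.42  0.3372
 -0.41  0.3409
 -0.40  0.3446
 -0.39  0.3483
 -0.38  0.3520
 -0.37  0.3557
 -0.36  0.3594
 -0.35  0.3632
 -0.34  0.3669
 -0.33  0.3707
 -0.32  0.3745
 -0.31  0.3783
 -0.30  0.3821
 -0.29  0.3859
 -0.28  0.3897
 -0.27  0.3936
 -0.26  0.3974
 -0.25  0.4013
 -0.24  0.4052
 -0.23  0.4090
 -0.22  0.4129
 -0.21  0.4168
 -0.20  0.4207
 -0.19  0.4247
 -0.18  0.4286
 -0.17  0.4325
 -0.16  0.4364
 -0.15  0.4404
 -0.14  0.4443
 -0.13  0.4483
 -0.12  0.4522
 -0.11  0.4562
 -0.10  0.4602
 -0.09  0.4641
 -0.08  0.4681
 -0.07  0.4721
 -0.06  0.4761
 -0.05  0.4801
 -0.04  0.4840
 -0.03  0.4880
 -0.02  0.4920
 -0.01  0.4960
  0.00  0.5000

16.10

σ√T = 0.25·√2 = 0.3536
d₁ = [ln(156/166) + (0.008 − 0.017 + ½·0.25²)·2] / (σ√T) = (-0.0621 + 0.0445) / 0.3536 = -0.0499 ≈ -0.05
d₂ = -0.0499 − 0.3536 = -0.4034 ≈ -0.40
exp(−qT) = exp(−0.017·2) = 0.9666;  exp(−rT) = exp(−0.008·2) = 0.9841
N(d₁) = N(-0.05) = 0.4801;  N(d₂) = N(-0.40) = 0.3446
C = 156·0.9666·0.4801 − 166·0.9841·0.3446 = 72.3941 − 56.2941 = 16.1000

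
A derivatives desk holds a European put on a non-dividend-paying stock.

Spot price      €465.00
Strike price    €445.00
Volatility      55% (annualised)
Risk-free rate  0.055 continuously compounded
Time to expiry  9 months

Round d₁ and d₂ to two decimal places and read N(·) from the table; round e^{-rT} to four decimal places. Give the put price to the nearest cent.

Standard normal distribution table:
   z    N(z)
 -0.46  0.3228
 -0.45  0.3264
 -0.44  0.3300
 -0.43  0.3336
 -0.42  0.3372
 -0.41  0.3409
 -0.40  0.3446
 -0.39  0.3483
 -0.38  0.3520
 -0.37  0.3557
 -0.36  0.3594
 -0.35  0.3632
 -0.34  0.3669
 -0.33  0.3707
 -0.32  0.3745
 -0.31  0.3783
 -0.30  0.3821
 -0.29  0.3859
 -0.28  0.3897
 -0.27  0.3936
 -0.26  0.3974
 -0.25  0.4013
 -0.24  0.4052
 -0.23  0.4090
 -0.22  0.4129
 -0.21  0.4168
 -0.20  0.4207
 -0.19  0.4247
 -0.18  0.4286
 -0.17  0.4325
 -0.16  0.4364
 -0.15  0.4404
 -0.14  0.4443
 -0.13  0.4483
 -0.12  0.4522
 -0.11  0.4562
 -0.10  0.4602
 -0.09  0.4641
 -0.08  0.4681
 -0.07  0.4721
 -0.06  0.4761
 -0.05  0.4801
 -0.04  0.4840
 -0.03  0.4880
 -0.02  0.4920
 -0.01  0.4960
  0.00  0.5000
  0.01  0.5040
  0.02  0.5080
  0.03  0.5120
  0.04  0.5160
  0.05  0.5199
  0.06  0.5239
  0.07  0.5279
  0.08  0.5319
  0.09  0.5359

T = 0.75;  σ√T = 0.4763
ln(S/K) + (r + σ²/2)T = ln(465/445) + (0.055 + 0.55²/2)·0.75 = 0.0440 + 0.1547 = 0.1987
d₁ = 0.1987 / 0.4763 = 0.4171 → 0.42
d₂ = d₁ − σ√T = 0.4171 − 0.4763 = -0.0593 → -0.06
exp(−rT) = exp(−0.055·0.75) = 0.9596
N(−d₂) = N(0.06) = 0.5239;  N(−d₁) = N(-0.42) = 0.3372
P = 445·0.9596·0.5239 − 465·0.3372 = 223.7168 − 156.7980 = 66.9188

€66.92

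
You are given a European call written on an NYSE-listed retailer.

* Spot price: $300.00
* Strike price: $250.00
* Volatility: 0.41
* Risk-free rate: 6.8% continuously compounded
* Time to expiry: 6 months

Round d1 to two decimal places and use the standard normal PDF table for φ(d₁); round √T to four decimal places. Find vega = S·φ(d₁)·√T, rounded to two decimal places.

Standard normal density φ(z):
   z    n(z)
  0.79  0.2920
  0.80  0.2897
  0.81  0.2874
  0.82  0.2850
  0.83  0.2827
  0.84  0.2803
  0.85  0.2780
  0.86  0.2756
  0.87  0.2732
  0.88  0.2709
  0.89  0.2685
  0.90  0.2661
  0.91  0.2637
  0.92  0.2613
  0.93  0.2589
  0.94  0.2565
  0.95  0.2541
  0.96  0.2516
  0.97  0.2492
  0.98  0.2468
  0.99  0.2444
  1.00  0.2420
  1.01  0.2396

σ√T = 0.41 × 0.7071 = 0.2899
d₁ = [ln(300/250) + (0.068 + 0.41²/2)·0.5] / 0.2899 = [0.1823 + 0.0760] / 0.2899 = 0.8911 ⇒ 0.89
√T = √0.5 = 0.7071
φ(d₁) = φ(0.89) = 0.2685
vega = S·φ(d₁)·√T = 300·0.2685·0.7071 = 56.9569

56.96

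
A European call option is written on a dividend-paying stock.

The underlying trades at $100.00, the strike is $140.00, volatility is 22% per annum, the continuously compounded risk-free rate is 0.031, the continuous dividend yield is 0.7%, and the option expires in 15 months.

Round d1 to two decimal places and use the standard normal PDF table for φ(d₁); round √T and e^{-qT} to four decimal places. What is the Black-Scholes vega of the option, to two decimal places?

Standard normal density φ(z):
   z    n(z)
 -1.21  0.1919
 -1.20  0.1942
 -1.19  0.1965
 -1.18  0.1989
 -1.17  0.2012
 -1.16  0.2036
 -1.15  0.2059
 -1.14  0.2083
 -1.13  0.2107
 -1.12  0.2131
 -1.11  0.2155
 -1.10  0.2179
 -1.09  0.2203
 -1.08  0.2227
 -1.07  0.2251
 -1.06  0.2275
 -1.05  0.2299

23.62

T = 1.25;  σ√T = 0.2460
ln(S/K) + (r − q + σ²/2)T = ln(100/140) + (0.031 − 0.007 + 0.22²/2)·1.25 = -0.3365 + 0.0602 = -0.2762
d₁ = -0.2762 / 0.2460 = -1.1230 which rounds to -1.12
√T = √1.25 = 1.1180
φ(d₁) = φ(-1.12) = 0.2131
exp(−qT) = exp(−0.007·1.25) = 0.9913
vega = S·exp(−qT)·φ(d₁)·√T = 100·0.9913·0.2131·1.1180 = 23.6173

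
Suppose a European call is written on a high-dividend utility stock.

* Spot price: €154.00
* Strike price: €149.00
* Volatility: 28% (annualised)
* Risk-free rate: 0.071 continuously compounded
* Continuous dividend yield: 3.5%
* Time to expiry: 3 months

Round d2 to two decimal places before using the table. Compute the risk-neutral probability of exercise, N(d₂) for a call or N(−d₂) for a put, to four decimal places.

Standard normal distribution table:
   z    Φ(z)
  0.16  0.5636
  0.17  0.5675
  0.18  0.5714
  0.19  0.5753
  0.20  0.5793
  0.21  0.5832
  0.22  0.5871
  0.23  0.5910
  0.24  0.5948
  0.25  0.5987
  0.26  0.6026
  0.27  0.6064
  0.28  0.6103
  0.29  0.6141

σ√T = 0.28·√0.25 = 0.1400
ln(S/K) + (r − q + σ²/2)T = ln(154/149) + (0.071 − 0.035 + 0.28²/2)·0.25 = 0.0330 + 0.0188 = 0.0518
d₁ = 0.0518 / 0.1400 = 0.3700 → 0.37
d₂ = d₁ − σ√T = 0.3700 − 0.1400 = 0.2300 → 0.23
Pr(exercise) under Q = N(d₂) = 0.5910

0.5910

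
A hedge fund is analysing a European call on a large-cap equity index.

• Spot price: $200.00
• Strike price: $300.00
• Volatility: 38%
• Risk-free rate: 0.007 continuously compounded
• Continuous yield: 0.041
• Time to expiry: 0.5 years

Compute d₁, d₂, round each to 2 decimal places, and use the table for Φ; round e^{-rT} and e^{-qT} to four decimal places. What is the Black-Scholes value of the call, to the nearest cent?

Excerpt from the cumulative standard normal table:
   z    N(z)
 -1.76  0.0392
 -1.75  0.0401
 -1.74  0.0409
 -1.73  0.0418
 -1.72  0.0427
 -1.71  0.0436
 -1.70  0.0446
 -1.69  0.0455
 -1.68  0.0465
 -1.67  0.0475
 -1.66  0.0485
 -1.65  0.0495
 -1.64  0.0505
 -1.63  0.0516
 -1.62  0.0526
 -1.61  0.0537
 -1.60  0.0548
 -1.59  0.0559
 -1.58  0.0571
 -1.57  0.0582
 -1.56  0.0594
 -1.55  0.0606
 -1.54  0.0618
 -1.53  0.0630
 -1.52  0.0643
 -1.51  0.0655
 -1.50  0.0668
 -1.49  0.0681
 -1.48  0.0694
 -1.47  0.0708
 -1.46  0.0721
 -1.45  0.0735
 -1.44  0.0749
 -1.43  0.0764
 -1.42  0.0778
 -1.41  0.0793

T = 0.5;  σ√T = 0.2687
d₁ = [ln(200/300) + (0.007 − 0.041 + ½·0.38²)·0.5] / (σ√T) = (-0.4055 + 0.0191) / 0.2687 = -1.4379 → -1.44
d₂ = -1.4379 − 0.2687 = -1.7066 → -1.71
e^(−qT) = e^(−0.041·0.5) = 0.9797;  e^(−rT) = e^(−0.007·0.5) = 0.9965
C = 200·0.9797·N(-1.44) − 300·0.9965·N(-1.71) = 200·0.9797·0.0749 − 300·0.9965·0.0436 = 14.6759 − 13.0342 = 1.6417

$1.64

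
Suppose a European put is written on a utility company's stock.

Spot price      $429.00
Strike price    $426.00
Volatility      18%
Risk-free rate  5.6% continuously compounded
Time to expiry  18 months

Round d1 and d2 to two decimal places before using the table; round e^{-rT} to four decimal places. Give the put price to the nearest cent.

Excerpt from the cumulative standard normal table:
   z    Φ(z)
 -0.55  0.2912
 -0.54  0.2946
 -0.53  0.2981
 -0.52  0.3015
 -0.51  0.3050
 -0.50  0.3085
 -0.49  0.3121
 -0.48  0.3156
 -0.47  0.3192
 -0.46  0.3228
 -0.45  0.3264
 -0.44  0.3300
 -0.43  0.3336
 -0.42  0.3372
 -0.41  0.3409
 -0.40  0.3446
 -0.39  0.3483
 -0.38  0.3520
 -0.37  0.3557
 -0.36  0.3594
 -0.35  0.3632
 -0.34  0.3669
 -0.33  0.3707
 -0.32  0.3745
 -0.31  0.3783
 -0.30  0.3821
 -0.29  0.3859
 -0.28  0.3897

σ√T = 0.18·√1.5 = 0.2205
d₁ = [ln(429/426) + (0.056 + 0.18²/2)·1.5] / 0.2205 = [0.0070 + 0.1083] / 0.2205 = 0.5231 ⇒ 0.52
d₂ = d₁ − σ√T = 0.5231 − 0.2205 = 0.3026 ⇒ 0.30
exp(−rT) = exp(−0.056·1.5) = 0.9194
N(−d₂) = N(-0.30) = 0.3821;  N(−d₁) = N(-0.52) = 0.3015
P = 426·0.9194·0.3821 − 429·0.3015 = 149.6550 − 129.3435 = 20.3115

$20.31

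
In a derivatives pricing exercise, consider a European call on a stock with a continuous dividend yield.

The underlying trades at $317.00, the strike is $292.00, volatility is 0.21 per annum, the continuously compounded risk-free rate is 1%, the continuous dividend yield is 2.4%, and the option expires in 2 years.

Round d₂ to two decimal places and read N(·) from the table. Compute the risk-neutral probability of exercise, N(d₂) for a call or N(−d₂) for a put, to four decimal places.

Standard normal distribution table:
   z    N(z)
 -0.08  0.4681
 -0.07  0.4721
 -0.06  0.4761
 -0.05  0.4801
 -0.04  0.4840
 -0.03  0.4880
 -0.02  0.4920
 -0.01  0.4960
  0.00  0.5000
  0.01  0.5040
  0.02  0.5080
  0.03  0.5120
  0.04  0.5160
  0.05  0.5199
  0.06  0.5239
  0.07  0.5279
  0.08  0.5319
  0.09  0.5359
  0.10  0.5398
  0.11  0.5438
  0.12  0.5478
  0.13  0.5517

0.5120

T = 2;  σ√T = 0.2970
d₁ = [ln(317/292) + (0.01 − 0.024 + ½·0.21²)·2] / (σ√T) = (0.0821 + 0.0161) / 0.2970 = 0.3308 ⇒ 0.33
d₂ = 0.3308 − 0.2970 = 0.0338 ⇒ 0.03
Pr(exercise) under Q = N(d₂) = 0.5120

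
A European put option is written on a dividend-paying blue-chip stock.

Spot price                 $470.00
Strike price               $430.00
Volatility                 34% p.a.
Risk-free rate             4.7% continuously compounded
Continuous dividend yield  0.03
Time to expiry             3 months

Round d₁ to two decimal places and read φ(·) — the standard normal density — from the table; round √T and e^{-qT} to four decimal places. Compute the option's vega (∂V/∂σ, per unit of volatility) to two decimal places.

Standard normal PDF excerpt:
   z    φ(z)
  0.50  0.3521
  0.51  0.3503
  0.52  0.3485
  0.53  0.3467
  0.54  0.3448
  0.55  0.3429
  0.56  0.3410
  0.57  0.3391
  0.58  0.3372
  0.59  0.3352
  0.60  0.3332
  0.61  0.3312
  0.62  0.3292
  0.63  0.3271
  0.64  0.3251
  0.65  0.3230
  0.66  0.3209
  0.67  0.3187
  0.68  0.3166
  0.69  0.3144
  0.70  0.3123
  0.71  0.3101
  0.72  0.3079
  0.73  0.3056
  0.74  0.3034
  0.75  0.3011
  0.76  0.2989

76.29

σ√T = 0.34·√0.25 = 0.1700
ln(S/K) + (r − q + σ²/2)T = ln(470/430) + (0.047 − 0.03 + 0.34²/2)·0.25 = 0.0889 + 0.0187 = 0.1076
d₁ = 0.1076 / 0.1700 = 0.6332 which rounds to 0.63
√T = √0.25 = 0.5000
φ(d₁) = φ(0.63) = 0.3271
exp(−qT) = exp(−0.03·0.25) = 0.9925
vega = S·exp(−qT)·φ(d₁)·√T = 470·0.9925·0.3271·0.5000 = 76.2920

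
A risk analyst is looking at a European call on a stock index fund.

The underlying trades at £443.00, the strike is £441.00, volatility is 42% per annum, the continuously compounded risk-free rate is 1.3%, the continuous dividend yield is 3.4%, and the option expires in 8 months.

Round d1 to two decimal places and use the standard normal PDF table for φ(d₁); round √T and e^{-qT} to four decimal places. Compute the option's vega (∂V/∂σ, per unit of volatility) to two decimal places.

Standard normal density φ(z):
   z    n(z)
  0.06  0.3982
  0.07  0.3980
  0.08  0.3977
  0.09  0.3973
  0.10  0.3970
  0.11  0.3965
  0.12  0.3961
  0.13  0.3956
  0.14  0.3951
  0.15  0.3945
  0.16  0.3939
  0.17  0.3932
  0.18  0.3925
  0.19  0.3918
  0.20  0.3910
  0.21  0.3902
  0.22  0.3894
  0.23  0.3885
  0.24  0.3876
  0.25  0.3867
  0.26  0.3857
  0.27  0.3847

σ√T = 0.42·√0.6667 = 0.3429
d₁ = [ln(443/441) + (0.013 − 0.034 + ½·0.42²)·0.6667] / (σ√T) = (0.0045 + 0.0448) / 0.3429 = 0.1438 which rounds to 0.14
√T = √0.6667 = 0.8165
φ(d₁) = φ(0.14) = 0.3951
exp(−qT) = exp(−0.034·0.6667) = 0.9776
vega = S·exp(−qT)·φ(d₁)·√T = 443·0.9776·0.3951·0.8165 = 139.7102

139.71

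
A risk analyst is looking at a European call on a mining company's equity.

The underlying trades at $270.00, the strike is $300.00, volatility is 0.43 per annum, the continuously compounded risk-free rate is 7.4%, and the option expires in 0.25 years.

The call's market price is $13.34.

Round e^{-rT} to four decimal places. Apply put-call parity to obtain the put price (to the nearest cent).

$37.85

exp(−rT) = exp(−0.074·0.25) = 0.9817
Put-call parity: C − P = S − K·e^(−rT) = 270 − 300·0.9817 = 270 − 294.5100 = -24.5100
P = C − (C − P) = 13.34 − (-24.5100) = 37.8500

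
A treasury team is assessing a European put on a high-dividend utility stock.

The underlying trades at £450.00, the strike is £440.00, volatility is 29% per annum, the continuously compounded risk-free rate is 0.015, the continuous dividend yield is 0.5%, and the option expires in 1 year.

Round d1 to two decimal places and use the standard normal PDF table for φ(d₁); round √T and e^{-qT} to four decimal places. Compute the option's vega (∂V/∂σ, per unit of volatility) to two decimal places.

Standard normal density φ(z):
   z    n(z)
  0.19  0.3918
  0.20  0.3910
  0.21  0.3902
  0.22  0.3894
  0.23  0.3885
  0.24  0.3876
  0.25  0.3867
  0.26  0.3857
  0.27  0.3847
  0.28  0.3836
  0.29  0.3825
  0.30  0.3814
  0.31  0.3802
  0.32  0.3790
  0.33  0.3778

σ√T = 0.29 × 1.0000 = 0.2900
d₁ = [ln(450/440) + (0.015 − 0.005 + 0.29²/2)·1] / 0.2900 = [0.0225 + 0.0520] / 0.2900 = 0.2570 ≈ 0.26
√T = √1 = 1.0000
φ(d₁) = φ(0.26) = 0.3857
e^(−qT) = e^(−0.005·1) = 0.9950
vega = S·e^(−qT)·φ(d₁)·√T = 450·0.9950·0.3857·1.0000 = 172.6972

172.70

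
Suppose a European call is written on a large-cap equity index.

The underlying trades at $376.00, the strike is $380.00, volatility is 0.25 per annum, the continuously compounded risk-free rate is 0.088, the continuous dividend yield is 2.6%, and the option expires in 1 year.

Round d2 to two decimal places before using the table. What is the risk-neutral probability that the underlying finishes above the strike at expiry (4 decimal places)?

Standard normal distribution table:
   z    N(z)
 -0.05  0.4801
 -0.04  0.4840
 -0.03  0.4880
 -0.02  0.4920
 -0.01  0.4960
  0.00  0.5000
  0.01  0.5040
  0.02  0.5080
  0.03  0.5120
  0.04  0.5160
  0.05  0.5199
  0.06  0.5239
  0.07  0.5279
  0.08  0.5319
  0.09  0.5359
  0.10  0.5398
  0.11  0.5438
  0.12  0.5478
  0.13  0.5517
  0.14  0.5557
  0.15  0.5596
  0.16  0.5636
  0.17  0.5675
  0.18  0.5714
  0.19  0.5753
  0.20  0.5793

T = 1;  σ√T = 0.2500
d₁ = [ln(376/380) + (0.088 − 0.026 + ½·0.25²)·1] / (σ√T) = (-0.0106 + 0.0932) / 0.2500 = 0.3307 ≈ 0.33
d₂ = 0.3307 − 0.2500 = 0.0807 ≈ 0.08
Pr(exercise) under Q = N(d₂) = 0.5319

0.5319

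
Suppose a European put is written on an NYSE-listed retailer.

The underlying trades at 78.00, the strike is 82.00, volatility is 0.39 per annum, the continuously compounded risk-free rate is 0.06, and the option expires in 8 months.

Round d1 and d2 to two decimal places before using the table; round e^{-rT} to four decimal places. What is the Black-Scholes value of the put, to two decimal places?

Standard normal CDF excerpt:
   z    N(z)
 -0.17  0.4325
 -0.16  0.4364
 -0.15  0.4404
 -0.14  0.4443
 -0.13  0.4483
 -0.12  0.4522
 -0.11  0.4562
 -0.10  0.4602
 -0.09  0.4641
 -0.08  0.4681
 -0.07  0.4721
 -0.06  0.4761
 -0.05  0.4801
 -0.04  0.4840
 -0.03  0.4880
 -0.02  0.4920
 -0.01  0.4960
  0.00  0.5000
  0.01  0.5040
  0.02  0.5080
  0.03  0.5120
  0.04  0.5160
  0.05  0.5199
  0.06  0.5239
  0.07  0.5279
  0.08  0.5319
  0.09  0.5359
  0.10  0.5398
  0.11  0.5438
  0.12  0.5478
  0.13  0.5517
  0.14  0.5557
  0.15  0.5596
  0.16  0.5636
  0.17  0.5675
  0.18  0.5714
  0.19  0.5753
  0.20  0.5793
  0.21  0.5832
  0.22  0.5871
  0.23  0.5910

σ√T = 0.39 × 0.8165 = 0.3184
ln(S/K) + (r + σ²/2)T = ln(78/82) + (0.06 + 0.39²/2)·0.6667 = -0.0500 + 0.0907 = 0.0407
d₁ = 0.0407 / 0.3184 = 0.1278 → 0.13
d₂ = d₁ − σ√T = 0.1278 − 0.3184 = -0.1907 → -0.19
e^(−rT) = e^(−0.06·0.6667) = 0.9608
N(−d₂) = N(0.19) = 0.5753;  N(−d₁) = N(-0.13) = 0.4483
P = 82·0.9608·0.5753 − 78·0.4483 = 45.3254 − 34.9674 = 10.3580

10.36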